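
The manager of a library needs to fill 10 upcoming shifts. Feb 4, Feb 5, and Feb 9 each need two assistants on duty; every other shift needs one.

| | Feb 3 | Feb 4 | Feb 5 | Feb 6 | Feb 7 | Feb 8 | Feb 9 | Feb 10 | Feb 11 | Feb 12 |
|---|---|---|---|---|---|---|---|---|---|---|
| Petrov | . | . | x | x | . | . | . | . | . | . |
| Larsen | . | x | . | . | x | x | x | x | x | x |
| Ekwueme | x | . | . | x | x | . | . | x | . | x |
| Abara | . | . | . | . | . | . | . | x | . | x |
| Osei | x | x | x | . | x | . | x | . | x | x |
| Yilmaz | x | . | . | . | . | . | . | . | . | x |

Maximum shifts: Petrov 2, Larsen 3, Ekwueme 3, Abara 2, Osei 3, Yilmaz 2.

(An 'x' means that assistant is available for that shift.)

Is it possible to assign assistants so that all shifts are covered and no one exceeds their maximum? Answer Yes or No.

Total capacity is 15 and 13 slots are needed, so capacity alone doesn't rule it out.
Shifts {Feb 4, Feb 5, Feb 8, Feb 9, Feb 11} need 8 worker-slots in total, but the assistants available for any of those shifts (Petrov, Larsen, and Osei) can supply at most 7 among them. So no valid schedule exists.

No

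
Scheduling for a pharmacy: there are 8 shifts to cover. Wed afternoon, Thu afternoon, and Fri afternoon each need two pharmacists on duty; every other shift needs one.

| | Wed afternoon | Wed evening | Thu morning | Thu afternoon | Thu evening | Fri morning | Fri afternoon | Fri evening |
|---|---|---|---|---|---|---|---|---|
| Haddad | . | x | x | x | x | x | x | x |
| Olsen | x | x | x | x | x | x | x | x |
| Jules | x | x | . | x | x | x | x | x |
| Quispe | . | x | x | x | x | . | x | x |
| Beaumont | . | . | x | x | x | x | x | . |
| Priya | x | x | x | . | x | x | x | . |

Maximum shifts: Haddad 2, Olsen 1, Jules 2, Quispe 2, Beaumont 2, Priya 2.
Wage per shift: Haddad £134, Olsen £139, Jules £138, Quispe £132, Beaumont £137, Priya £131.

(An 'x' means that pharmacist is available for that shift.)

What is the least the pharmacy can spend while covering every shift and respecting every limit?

£1483

Picking the cheapest available pharmacist for each shift independently would cost £1454, but that ignores the shift limits.
An optimal schedule: Wed afternoon→Olsen+Jules, Wed evening→Haddad, Thu morning→Quispe, Thu afternoon→Quispe+Beaumont, Thu evening→Priya, Fri morning→Jules, Fri afternoon→Beaumont+Priya, Fri evening→Haddad.
Total: 139 + 138 + 134 + 132 + 132 + 137 + 131 + 138 + 137 + 131 + 134 = £1483.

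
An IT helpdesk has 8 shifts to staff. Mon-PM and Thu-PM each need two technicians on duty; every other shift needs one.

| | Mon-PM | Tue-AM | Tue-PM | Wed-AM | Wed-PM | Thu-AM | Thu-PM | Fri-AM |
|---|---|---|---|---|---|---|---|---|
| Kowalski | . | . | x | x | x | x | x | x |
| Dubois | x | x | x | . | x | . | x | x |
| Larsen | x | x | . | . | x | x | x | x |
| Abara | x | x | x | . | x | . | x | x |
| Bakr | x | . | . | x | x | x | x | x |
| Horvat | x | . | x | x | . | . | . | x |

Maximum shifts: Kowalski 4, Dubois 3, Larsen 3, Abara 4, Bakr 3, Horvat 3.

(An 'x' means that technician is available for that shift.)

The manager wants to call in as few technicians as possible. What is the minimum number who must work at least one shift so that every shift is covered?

3

10 slots to fill and no one can take more than 4, so at least ⌈10/4⌉ = 3 technicians are needed.
Kowalski, Dubois, and Larsen alone can cover everything: Mon-PM→Dubois+Larsen, Tue-AM→Dubois, Tue-PM→Kowalski, Wed-AM→Kowalski, Wed-PM→Kowalski, Thu-AM→Kowalski, Thu-PM→Dubois+Larsen, Fri-AM→Larsen.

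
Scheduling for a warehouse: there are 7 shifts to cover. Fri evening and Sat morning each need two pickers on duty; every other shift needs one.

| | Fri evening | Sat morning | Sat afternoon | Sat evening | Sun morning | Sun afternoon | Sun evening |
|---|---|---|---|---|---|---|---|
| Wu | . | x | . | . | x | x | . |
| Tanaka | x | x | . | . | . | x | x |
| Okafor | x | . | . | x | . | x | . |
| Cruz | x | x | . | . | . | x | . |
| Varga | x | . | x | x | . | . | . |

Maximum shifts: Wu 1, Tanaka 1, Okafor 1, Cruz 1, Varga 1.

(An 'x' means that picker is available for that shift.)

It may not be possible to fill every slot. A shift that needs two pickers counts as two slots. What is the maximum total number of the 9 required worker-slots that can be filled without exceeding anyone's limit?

Total capacity across all pickers is 1+1+1+1+1 = 5, and 9 slots are needed, so at most 5 can be filled.
An assignment achieving 5: Sat morning→Cruz, Sat afternoon→Varga, Sat evening→Okafor, Sun morning→Wu, Sun evening→Tanaka.
Loads: Wu 1/1, Tanaka 1/1, Okafor 1/1, Cruz 1/1, Varga 1/1.

5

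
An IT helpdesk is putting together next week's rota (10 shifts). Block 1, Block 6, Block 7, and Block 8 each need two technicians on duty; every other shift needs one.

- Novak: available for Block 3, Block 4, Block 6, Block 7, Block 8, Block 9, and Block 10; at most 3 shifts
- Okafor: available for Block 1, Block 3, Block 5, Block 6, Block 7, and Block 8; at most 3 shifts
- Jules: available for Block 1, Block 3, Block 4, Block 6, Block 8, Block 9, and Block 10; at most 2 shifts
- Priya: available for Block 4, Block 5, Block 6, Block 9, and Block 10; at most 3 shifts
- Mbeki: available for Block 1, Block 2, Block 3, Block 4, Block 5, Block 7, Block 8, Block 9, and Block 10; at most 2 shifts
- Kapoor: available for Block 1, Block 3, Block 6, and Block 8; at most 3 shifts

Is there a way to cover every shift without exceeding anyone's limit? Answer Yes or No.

Yes

Block 2 can only be covered by Mbeki, so that assignment is forced.
One valid schedule: Block 1→Jules+Kapoor, Block 2→Mbeki, Block 3→Okafor, Block 4→Novak, Block 5→Okafor, Block 6→Priya+Kapoor, Block 7→Novak+Okafor, Block 8→Mbeki+Kapoor, Block 9→Novak, Block 10→Jules.
Loads: Novak 3/3, Okafor 3/3, Jules 2/2, Priya 1/3, Mbeki 2/2, Kapoor 3/3 — all within limits.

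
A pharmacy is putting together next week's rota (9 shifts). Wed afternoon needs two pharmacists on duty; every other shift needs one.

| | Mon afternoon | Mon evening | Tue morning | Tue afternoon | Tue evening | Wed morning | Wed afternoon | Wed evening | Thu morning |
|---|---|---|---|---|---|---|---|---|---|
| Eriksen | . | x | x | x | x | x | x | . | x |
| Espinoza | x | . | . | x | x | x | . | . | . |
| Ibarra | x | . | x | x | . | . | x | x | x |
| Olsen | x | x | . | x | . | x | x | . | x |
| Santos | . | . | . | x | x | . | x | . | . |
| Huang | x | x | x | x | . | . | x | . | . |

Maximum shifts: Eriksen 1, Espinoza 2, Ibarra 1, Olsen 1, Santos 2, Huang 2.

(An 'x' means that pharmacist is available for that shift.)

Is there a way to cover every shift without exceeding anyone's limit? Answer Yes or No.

Total capacity is 1+2+1+1+2+2 = 9 but 10 worker-slots are needed — infeasible.

No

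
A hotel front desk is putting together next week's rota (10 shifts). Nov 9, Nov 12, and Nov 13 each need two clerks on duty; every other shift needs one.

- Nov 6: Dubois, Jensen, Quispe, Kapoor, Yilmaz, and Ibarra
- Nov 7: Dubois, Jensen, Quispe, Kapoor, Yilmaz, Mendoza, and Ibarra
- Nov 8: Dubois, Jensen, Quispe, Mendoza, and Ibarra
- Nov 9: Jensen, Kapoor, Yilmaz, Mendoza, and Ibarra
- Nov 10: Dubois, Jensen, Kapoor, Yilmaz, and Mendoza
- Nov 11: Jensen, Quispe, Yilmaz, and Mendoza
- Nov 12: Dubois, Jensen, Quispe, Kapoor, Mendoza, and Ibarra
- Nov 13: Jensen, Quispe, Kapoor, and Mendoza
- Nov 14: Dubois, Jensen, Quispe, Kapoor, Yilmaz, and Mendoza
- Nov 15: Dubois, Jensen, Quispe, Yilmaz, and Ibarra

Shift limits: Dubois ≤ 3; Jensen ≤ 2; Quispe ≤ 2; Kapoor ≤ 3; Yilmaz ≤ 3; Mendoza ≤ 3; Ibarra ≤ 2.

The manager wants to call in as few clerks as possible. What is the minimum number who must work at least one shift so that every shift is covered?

13 slots to fill and no one can take more than 3, so at least ⌈13/3⌉ = 5 clerks are needed.
Dubois, Jensen, Quispe, Kapoor, and Yilmaz alone can cover everything: Nov 6→Yilmaz, Nov 7→Yilmaz, Nov 8→Dubois, Nov 9→Jensen+Kapoor, Nov 10→Dubois, Nov 11→Jensen, Nov 12→Quispe+Kapoor, Nov 13→Quispe+Kapoor, Nov 14→Yilmaz, Nov 15→Dubois.

5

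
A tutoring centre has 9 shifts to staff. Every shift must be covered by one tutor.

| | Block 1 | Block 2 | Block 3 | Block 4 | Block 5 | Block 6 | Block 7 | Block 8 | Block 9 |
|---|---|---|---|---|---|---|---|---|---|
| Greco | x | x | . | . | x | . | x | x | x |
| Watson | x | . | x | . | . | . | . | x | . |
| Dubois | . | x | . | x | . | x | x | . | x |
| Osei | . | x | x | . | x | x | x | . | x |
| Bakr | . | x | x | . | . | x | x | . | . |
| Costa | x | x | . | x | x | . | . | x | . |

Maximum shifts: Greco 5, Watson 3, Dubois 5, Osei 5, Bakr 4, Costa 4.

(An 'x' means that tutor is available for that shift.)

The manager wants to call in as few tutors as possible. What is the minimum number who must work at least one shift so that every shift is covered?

2

9 slots to fill and no one can take more than 5, so at least ⌈9/5⌉ = 2 tutors are needed.
Osei and Costa alone can cover everything: Block 1→Costa, Block 2→Osei, Block 3→Osei, Block 4→Costa, Block 5→Costa, Block 6→Osei, Block 7→Osei, Block 8→Costa, Block 9→Osei.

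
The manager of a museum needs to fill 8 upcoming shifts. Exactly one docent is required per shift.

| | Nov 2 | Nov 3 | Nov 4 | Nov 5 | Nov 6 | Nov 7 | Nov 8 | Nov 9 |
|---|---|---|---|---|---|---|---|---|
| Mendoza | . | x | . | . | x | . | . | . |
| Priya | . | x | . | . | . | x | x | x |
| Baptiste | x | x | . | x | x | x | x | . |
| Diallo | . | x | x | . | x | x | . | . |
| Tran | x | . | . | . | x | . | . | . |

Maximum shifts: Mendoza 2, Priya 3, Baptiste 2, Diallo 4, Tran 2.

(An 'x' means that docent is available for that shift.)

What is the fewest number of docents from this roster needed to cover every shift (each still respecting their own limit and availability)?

3

8 slots to fill and no one can take more than 4, so at least ⌈8/4⌉ = 2 docents are needed.
Any 2 docents together have capacity at most 4+3 = 7 < 8 slots, so 2 can never suffice.
Priya, Baptiste, and Diallo alone can cover everything: Nov 2→Baptiste, Nov 3→Priya, Nov 4→Diallo, Nov 5→Baptiste, Nov 6→Diallo, Nov 7→Diallo, Nov 8→Priya, Nov 9→Priya.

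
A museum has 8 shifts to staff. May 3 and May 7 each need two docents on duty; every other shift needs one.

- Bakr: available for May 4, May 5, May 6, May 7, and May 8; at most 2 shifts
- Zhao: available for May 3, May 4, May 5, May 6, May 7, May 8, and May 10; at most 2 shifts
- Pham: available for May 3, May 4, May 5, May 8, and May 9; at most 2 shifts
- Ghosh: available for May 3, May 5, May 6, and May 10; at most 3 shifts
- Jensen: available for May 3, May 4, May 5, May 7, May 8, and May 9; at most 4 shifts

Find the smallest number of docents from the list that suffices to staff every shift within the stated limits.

4

10 slots to fill and no one can take more than 4, so at least ⌈10/4⌉ = 3 docents are needed.
Any 3 docents together have capacity at most 4+3+2 = 9 < 10 slots, so 3 can never suffice.
Bakr, Zhao, Pham, and Jensen alone can cover everything: May 3→Zhao+Pham, May 4→Jensen, May 5→Jensen, May 6→Bakr, May 7→Bakr+Jensen, May 8→Jensen, May 9→Pham, May 10→Zhao.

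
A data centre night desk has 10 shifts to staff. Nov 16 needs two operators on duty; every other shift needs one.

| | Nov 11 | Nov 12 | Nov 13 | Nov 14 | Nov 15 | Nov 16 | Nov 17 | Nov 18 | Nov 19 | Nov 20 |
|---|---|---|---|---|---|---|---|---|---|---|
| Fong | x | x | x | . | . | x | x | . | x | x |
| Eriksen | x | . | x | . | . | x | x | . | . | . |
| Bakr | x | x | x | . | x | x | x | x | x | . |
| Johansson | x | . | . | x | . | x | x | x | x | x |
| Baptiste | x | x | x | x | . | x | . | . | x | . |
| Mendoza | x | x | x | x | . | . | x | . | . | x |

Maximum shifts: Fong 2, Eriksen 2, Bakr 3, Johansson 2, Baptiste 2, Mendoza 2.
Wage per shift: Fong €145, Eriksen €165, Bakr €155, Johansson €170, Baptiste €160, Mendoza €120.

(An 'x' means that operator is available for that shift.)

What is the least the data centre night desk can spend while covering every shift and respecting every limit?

Nov 15 can only be covered by Bakr, so that assignment is forced.
Picking the cheapest available operator for each shift independently would cost €1475, but that ignores the shift limits.
An optimal schedule: Nov 11→Baptiste, Nov 12→Fong, Nov 13→Bakr, Nov 14→Mendoza, Nov 15→Bakr, Nov 16→Baptiste+Eriksen, Nov 17→Eriksen, Nov 18→Bakr, Nov 19→Fong, Nov 20→Mendoza.
Total: 160 + 145 + 155 + 120 + 155 + 160 + 165 + 165 + 155 + 145 + 120 = €1645.

€1645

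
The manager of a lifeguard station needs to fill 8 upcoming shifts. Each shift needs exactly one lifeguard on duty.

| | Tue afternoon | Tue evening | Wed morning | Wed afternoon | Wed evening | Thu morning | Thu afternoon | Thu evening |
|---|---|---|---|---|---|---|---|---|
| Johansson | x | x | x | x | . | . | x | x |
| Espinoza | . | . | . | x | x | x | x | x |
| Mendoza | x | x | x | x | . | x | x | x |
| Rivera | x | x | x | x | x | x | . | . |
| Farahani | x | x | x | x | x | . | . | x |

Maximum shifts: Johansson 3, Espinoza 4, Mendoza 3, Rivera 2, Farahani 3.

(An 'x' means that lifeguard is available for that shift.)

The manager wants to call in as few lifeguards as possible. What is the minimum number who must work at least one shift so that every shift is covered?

3

8 slots to fill and no one can take more than 4, so at least ⌈8/4⌉ = 2 lifeguards are needed.
Any 2 lifeguards together have capacity at most 4+3 = 7 < 8 slots, so 2 can never suffice.
Johansson, Espinoza, and Mendoza alone can cover everything: Tue afternoon→Johansson, Tue evening→Johansson, Wed morning→Johansson, Wed afternoon→Espinoza, Wed evening→Espinoza, Thu morning→Espinoza, Thu afternoon→Espinoza, Thu evening→Mendoza.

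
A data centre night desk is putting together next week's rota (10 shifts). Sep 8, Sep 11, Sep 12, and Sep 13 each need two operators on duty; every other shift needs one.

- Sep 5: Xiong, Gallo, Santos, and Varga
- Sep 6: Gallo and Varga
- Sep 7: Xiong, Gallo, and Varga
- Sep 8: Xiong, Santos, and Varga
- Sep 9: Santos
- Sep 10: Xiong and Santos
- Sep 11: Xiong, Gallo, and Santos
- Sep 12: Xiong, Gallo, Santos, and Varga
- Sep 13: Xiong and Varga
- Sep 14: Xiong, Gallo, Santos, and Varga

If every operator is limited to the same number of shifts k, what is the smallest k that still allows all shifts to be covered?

With 4 operators and 14 worker-slots to fill, someone must work at least ⌈14/4⌉ = 4 shifts, so k ≥ 4.
k = 4 works: Sep 5→Gallo, Sep 6→Gallo, Sep 7→Xiong, Sep 8→Xiong+Santos, Sep 9→Santos, Sep 10→Xiong, Sep 11→Gallo+Santos, Sep 12→Santos+Varga, Sep 13→Xiong+Varga, Sep 14→Gallo.
Loads: Xiong 4, Gallo 4, Santos 4, Varga 2 — all ≤ 4.

4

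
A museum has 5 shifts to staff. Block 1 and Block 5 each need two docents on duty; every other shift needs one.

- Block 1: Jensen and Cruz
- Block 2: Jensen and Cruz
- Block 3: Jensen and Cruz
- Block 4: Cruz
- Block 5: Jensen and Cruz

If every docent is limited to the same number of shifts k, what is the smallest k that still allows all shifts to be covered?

With 2 docents and 7 worker-slots to fill, someone must work at least ⌈7/2⌉ = 4 shifts, so k ≥ 4.
k = 4 works: Block 1→Jensen+Cruz, Block 2→Jensen, Block 3→Jensen, Block 4→Cruz, Block 5→Jensen+Cruz.
Loads: Jensen 4, Cruz 3 — all ≤ 4.

4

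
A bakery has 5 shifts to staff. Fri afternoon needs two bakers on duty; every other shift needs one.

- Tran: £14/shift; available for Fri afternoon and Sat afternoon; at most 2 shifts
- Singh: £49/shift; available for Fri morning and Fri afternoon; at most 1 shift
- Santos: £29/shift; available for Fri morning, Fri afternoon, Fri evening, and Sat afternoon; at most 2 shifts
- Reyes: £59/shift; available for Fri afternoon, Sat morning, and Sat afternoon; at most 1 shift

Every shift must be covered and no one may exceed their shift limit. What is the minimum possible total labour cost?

Fri evening can only be covered by Santos, so that assignment is forced.
Sat morning can only be covered by Reyes, so that assignment is forced.
Picking the cheapest available baker for each shift independently would cost £174, but that ignores the shift limits.
An optimal schedule: Fri morning→Singh, Fri afternoon→Tran+Santos, Fri evening→Santos, Sat morning→Reyes, Sat afternoon→Tran.
Total: 49 + 14 + 29 + 29 + 59 + 14 = £194.

£194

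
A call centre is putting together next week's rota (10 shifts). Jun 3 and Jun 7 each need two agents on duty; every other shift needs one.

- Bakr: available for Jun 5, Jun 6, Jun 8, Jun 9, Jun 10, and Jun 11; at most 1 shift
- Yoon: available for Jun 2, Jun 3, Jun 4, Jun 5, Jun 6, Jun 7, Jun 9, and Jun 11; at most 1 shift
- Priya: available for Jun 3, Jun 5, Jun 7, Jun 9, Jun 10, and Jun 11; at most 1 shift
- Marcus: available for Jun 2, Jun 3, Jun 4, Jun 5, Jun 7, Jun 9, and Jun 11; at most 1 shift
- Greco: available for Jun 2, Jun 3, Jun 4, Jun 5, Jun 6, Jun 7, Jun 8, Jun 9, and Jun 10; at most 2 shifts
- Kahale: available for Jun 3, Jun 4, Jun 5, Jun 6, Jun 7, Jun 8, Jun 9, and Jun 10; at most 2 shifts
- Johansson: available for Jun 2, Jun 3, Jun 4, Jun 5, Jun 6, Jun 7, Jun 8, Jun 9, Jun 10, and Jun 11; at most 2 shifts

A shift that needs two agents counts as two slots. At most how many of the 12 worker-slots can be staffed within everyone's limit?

Total capacity across all agents is 1+1+1+1+2+2+2 = 10, and 12 slots are needed, so at most 10 can be filled.
An assignment achieving 10: Jun 2→Yoon, Jun 3→Greco+Kahale, Jun 4→Marcus, Jun 6→Greco, Jun 7→Kahale+Johansson, Jun 8→Bakr, Jun 10→Priya, Jun 11→Johansson.
Loads: Bakr 1/1, Yoon 1/1, Priya 1/1, Marcus 1/1, Greco 2/2, Kahale 2/2, Johansson 2/2.

10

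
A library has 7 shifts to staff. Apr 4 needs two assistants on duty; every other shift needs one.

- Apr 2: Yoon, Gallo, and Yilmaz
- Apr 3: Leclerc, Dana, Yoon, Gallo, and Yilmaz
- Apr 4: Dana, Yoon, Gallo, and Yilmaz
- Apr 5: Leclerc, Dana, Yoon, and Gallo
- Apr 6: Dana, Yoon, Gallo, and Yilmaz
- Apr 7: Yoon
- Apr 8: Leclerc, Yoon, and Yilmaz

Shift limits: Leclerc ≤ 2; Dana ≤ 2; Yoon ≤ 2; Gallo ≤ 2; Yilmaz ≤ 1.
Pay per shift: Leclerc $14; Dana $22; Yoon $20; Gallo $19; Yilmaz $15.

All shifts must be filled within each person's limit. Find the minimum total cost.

$143

Apr 7 can only be covered by Yoon, so that assignment is forced.
Picking the cheapest available assistant for each shift independently would cost $126, but that ignores the shift limits.
An optimal schedule: Apr 2→Yilmaz, Apr 3→Gallo, Apr 4→Yoon+Dana, Apr 5→Leclerc, Apr 6→Gallo, Apr 7→Yoon, Apr 8→Leclerc.
Total: 15 + 19 + 20 + 22 + 14 + 19 + 20 + 14 = $143.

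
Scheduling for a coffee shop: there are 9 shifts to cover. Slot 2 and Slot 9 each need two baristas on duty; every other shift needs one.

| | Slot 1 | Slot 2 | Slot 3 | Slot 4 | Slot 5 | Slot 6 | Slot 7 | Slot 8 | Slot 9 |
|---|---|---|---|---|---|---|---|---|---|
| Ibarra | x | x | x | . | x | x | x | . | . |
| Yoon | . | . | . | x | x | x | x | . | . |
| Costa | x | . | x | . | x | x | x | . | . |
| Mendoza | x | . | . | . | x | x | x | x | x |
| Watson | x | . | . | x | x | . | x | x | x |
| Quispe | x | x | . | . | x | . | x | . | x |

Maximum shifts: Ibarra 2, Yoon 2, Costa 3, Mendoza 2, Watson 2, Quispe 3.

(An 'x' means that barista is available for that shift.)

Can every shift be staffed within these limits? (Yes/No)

Slot 2 can only be covered by Ibarra and Quispe, so that assignment is forced.
One valid schedule: Slot 1→Costa, Slot 2→Ibarra+Quispe, Slot 3→Ibarra, Slot 4→Yoon, Slot 5→Costa, Slot 6→Yoon, Slot 7→Costa, Slot 8→Mendoza, Slot 9→Mendoza+Watson.
Loads: Ibarra 2/2, Yoon 2/2, Costa 3/3, Mendoza 2/2, Watson 1/2, Quispe 1/3 — all within limits.

Yes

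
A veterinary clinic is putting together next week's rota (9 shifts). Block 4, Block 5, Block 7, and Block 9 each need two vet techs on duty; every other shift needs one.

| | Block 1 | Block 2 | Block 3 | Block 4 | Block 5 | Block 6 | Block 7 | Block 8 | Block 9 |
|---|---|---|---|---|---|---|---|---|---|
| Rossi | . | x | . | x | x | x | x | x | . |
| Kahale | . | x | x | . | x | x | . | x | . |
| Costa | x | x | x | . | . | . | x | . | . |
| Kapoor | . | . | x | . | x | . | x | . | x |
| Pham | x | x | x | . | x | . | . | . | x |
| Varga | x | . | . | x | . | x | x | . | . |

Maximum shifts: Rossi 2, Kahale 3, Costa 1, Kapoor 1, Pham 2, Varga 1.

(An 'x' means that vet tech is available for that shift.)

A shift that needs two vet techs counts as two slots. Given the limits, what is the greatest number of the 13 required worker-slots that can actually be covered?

Total capacity across all vet techs is 2+3+1+1+2+1 = 10, and 13 slots are needed, so at most 10 can be filled.
An assignment achieving 10: Block 1→Costa, Block 2→Kahale, Block 3→Kahale, Block 4→Rossi+Varga, Block 5→Pham, Block 6→Kahale, Block 8→Rossi, Block 9→Kapoor+Pham.
Loads: Rossi 2/2, Kahale 3/3, Costa 1/1, Kapoor 1/1, Pham 2/2, Varga 1/1.

10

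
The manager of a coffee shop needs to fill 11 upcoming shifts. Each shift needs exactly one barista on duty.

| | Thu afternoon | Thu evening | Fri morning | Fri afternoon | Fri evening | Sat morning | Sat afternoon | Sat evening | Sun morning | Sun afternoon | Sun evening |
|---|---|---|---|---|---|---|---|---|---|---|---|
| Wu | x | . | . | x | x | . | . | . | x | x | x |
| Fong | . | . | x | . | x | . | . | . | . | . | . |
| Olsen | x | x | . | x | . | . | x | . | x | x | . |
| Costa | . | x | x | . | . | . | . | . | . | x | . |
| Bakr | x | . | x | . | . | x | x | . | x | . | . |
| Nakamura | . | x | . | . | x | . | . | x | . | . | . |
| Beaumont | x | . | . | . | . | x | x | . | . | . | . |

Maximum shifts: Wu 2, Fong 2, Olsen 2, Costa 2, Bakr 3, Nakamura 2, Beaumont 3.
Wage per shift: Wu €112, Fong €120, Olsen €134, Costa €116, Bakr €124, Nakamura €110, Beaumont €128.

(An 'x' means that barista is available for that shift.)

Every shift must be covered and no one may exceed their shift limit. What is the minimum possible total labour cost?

Sat evening can only be covered by Nakamura, so that assignment is forced.
Sun evening can only be covered by Wu, so that assignment is forced.
Picking the cheapest available barista for each shift independently would cost €1254, but that ignores the shift limits.
An optimal schedule: Thu afternoon→Beaumont, Thu evening→Nakamura, Fri morning→Costa, Fri afternoon→Wu, Fri evening→Fong, Sat morning→Bakr, Sat afternoon→Bakr, Sat evening→Nakamura, Sun morning→Bakr, Sun afternoon→Costa, Sun evening→Wu.
Total: 128 + 110 + 116 + 112 + 120 + 124 + 124 + 110 + 124 + 116 + 112 = €1296.

€1296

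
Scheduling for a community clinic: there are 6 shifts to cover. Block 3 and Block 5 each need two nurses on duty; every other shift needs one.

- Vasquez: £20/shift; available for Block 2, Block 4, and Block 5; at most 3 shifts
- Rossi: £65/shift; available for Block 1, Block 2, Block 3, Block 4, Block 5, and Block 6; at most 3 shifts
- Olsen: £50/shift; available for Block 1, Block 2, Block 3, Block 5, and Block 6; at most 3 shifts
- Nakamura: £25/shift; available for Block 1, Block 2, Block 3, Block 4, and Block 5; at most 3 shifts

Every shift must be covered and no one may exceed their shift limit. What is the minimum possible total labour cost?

Picking the cheapest available nurse for each shift independently would cost £235, and that bound is achievable.
An optimal schedule: Block 1→Nakamura, Block 2→Vasquez, Block 3→Nakamura+Olsen, Block 4→Vasquez, Block 5→Vasquez+Nakamura, Block 6→Olsen.
Total: 25 + 20 + 25 + 50 + 20 + 20 + 25 + 50 = £235.

£235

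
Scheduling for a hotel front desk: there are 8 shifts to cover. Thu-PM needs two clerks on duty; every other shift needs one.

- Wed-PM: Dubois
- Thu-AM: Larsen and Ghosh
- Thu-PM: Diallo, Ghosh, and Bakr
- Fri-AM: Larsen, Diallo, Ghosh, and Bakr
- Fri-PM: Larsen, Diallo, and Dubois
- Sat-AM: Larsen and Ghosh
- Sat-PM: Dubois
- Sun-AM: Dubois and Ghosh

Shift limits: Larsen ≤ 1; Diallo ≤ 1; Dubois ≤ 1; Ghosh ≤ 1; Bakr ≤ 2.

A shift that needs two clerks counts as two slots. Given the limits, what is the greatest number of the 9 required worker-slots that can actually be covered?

Total capacity across all clerks is 1+1+1+1+2 = 6, and 9 slots are needed, so at most 6 can be filled.
An assignment achieving 6: Wed-PM→Dubois, Thu-AM→Larsen, Thu-PM→Diallo+Bakr, Fri-AM→Bakr, Sat-AM→Ghosh.
Loads: Larsen 1/1, Diallo 1/1, Dubois 1/1, Ghosh 1/1, Bakr 2/2.

6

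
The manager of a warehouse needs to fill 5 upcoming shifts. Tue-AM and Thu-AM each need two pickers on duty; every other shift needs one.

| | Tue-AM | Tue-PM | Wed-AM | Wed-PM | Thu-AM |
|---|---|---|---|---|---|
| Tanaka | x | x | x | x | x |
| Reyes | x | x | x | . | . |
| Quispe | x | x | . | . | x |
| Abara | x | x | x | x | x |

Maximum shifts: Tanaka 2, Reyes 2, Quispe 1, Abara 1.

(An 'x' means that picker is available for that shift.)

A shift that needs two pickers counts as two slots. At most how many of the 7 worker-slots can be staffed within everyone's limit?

6

Total capacity across all pickers is 2+2+1+1 = 6, and 7 slots are needed, so at most 6 can be filled.
An assignment achieving 6: Tue-AM→Reyes, Tue-PM→Reyes, Wed-AM→Tanaka, Wed-PM→Tanaka, Thu-AM→Quispe+Abara.
Loads: Tanaka 2/2, Reyes 2/2, Quispe 1/1, Abara 1/1.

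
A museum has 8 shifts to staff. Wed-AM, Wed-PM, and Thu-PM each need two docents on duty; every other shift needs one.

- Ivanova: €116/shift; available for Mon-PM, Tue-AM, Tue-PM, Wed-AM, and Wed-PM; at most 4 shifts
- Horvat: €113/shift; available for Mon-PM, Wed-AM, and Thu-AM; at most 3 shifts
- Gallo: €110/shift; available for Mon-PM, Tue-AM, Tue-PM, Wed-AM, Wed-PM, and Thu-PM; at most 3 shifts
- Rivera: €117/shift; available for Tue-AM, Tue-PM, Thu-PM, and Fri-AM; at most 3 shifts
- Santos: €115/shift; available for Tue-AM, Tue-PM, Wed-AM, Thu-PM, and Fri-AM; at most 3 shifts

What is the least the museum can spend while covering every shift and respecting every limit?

€1246

Wed-PM can only be covered by Ivanova and Gallo, so that assignment is forced.
Thu-AM can only be covered by Horvat, so that assignment is forced.
Picking the cheapest available docent for each shift independently would cost €1232, but that ignores the shift limits.
An optimal schedule: Mon-PM→Horvat, Tue-AM→Gallo, Tue-PM→Santos, Wed-AM→Horvat+Ivanova, Wed-PM→Gallo+Ivanova, Thu-AM→Horvat, Thu-PM→Gallo+Santos, Fri-AM→Santos.
Total: 113 + 110 + 115 + 113 + 116 + 110 + 116 + 113 + 110 + 115 + 115 = €1246.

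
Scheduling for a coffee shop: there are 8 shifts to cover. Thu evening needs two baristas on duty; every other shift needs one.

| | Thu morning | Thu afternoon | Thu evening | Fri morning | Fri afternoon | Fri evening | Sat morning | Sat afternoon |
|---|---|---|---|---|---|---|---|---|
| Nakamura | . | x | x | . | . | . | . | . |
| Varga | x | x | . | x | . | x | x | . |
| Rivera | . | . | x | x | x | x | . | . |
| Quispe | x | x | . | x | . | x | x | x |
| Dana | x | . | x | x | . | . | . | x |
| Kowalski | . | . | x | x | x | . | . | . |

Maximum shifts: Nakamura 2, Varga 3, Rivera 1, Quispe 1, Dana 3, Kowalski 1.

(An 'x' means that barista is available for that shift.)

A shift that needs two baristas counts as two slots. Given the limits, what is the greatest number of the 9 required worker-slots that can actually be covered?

9

Total capacity across all baristas is 2+3+1+1+3+1 = 11, and 9 slots are needed, so at most 9 can be filled.
An assignment achieving 9: Thu morning→Varga, Thu afternoon→Nakamura, Thu evening→Nakamura+Dana, Fri morning→Dana, Fri afternoon→Rivera, Fri evening→Varga, Sat morning→Varga, Sat afternoon→Quispe.
Loads: Nakamura 2/2, Varga 3/3, Rivera 1/1, Quispe 1/1, Dana 2/3, Kowalski 0/1.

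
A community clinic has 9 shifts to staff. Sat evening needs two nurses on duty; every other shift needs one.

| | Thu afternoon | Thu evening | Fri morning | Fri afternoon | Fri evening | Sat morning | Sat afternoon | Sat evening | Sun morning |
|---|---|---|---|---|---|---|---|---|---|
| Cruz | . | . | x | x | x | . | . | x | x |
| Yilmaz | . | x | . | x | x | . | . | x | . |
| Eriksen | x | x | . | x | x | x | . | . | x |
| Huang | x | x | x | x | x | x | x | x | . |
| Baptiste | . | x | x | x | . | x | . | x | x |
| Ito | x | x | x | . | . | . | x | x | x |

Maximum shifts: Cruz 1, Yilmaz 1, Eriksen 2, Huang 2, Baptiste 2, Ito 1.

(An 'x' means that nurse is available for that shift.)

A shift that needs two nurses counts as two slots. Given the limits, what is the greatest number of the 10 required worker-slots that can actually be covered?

Total capacity across all nurses is 1+1+2+2+2+1 = 9, and 10 slots are needed, so at most 9 can be filled.
An assignment achieving 9: Thu afternoon→Eriksen, Thu evening→Huang, Fri morning→Cruz, Fri afternoon→Baptiste, Fri evening→Yilmaz, Sat morning→Eriksen, Sat afternoon→Huang, Sat evening→Ito, Sun morning→Baptiste.
Loads: Cruz 1/1, Yilmaz 1/1, Eriksen 2/2, Huang 2/2, Baptiste 2/2, Ito 1/1.

9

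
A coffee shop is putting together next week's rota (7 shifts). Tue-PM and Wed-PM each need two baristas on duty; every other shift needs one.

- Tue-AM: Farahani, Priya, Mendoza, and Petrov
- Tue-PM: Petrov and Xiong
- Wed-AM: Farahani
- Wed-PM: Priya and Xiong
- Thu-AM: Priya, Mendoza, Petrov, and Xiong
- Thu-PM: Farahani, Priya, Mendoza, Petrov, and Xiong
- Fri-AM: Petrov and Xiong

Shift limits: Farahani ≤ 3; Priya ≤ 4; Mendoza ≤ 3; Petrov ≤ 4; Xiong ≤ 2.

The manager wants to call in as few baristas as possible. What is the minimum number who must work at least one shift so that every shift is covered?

9 slots to fill and no one can take more than 4, so at least ⌈9/4⌉ = 3 baristas are needed.
Shifts {Tue-PM, Wed-AM, Wed-PM} need 5 slots, but among the baristas available for them (Farahani, Priya, Petrov, and Xiong) any 3 together supply at most 4. So 3 baristas are not enough.
Farahani, Priya, Petrov, and Xiong alone can cover everything: Tue-AM→Farahani, Tue-PM→Petrov+Xiong, Wed-AM→Farahani, Wed-PM→Priya+Xiong, Thu-AM→Priya, Thu-PM→Farahani, Fri-AM→Petrov.

4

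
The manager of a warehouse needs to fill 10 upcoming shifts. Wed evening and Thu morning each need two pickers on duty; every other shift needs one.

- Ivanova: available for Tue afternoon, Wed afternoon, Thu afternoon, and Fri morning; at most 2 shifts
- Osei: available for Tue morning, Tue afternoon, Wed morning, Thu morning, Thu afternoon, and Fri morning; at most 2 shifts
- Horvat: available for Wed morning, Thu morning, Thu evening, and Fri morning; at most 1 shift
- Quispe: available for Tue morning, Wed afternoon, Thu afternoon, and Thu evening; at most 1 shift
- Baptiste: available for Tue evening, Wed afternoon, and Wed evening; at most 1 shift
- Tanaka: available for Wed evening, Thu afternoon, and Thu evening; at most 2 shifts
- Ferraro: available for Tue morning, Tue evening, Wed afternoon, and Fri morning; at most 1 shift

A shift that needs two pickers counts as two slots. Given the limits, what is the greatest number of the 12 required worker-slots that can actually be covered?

10

Total capacity across all pickers is 2+2+1+1+1+2+1 = 10, and 12 slots are needed, so at most 10 can be filled.
An assignment achieving 10: Tue morning→Quispe, Tue afternoon→Ivanova, Tue evening→Baptiste, Wed morning→Osei, Wed afternoon→Ivanova, Wed evening→Tanaka, Thu morning→Osei+Horvat, Thu evening→Tanaka, Fri morning→Ferraro.
Loads: Ivanova 2/2, Osei 2/2, Horvat 1/1, Quispe 1/1, Baptiste 1/1, Tanaka 2/2, Ferraro 1/1.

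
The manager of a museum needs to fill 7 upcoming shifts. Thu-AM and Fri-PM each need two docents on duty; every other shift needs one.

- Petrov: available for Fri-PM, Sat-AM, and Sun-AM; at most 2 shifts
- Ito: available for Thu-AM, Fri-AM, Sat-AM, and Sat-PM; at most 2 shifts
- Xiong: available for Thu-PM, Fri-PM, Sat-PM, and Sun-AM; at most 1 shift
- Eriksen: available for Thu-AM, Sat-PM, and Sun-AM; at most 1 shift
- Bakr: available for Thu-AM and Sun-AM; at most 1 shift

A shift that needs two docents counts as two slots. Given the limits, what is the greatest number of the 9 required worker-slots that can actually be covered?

Total capacity across all docents is 2+2+1+1+1 = 7, and 9 slots are needed, so at most 7 can be filled.
An assignment achieving 7: Thu-AM→Ito+Eriksen, Thu-PM→Xiong, Fri-AM→Ito, Fri-PM→Petrov, Sat-AM→Petrov, Sun-AM→Bakr.
Loads: Petrov 2/2, Ito 2/2, Xiong 1/1, Eriksen 1/1, Bakr 1/1.

7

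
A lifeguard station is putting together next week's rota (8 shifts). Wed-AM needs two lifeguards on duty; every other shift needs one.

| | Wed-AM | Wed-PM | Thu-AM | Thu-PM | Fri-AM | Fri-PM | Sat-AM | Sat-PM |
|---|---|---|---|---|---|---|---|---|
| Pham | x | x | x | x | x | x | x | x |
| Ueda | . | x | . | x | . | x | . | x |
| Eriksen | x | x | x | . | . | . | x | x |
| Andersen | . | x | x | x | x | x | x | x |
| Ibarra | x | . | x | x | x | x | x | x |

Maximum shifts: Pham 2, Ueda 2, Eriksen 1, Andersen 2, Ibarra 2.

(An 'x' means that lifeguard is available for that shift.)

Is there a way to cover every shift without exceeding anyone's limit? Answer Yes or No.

Yes

One valid schedule: Wed-AM→Pham+Eriksen, Wed-PM→Ueda, Thu-AM→Andersen, Thu-PM→Ueda, Fri-AM→Pham, Fri-PM→Andersen, Sat-AM→Ibarra, Sat-PM→Ibarra.
Loads: Pham 2/2, Ueda 2/2, Eriksen 1/1, Andersen 2/2, Ibarra 2/2 — all within limits.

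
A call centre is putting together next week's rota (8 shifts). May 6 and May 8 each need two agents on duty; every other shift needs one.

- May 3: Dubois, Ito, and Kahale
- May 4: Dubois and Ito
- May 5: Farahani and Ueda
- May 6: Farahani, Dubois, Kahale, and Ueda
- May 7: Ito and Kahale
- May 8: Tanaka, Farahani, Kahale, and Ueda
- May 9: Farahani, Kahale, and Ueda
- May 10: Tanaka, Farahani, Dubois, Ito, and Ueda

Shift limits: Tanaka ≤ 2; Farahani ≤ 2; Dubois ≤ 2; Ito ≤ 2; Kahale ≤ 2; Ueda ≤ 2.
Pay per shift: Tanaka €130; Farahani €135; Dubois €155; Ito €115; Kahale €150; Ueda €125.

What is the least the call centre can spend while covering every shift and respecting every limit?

Picking the cheapest available agent for each shift independently would cost €1225, but that ignores the shift limits.
An optimal schedule: May 3→Kahale, May 4→Ito, May 5→Ueda, May 6→Farahani+Kahale, May 7→Ito, May 8→Tanaka+Farahani, May 9→Ueda, May 10→Tanaka.
Total: 150 + 115 + 125 + 135 + 150 + 115 + 130 + 135 + 125 + 130 = €1310.

€1310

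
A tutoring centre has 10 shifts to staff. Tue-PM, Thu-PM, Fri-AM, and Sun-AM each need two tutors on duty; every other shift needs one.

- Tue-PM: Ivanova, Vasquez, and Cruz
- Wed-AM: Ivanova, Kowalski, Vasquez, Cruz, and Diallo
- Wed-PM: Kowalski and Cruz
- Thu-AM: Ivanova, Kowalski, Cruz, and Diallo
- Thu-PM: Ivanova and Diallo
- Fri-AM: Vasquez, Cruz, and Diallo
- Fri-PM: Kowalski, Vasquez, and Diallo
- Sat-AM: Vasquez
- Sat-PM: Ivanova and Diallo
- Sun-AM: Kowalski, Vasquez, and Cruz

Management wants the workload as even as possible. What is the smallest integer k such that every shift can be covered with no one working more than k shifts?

3

With 5 tutors and 14 worker-slots to fill, someone must work at least ⌈14/5⌉ = 3 shifts, so k ≥ 3.
k = 3 works: Tue-PM→Ivanova+Vasquez, Wed-AM→Diallo, Wed-PM→Kowalski, Thu-AM→Cruz, Thu-PM→Ivanova+Diallo, Fri-AM→Vasquez+Cruz, Fri-PM→Kowalski, Sat-AM→Vasquez, Sat-PM→Ivanova, Sun-AM→Kowalski+Cruz.
Loads: Ivanova 3, Kowalski 3, Vasquez 3, Cruz 3, Diallo 2 — all ≤ 3.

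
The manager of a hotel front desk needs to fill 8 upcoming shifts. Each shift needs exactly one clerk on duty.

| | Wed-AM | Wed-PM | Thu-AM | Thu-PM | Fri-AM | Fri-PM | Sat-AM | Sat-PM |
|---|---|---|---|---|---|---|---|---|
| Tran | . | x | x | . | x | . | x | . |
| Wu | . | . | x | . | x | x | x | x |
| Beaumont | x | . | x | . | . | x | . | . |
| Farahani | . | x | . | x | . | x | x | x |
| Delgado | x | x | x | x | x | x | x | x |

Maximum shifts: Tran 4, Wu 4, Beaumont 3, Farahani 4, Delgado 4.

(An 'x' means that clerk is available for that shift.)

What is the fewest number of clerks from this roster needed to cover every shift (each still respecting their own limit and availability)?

2

8 slots to fill and no one can take more than 4, so at least ⌈8/4⌉ = 2 clerks are needed.
Tran and Delgado alone can cover everything: Wed-AM→Delgado, Wed-PM→Tran, Thu-AM→Tran, Thu-PM→Delgado, Fri-AM→Tran, Fri-PM→Delgado, Sat-AM→Tran, Sat-PM→Delgado.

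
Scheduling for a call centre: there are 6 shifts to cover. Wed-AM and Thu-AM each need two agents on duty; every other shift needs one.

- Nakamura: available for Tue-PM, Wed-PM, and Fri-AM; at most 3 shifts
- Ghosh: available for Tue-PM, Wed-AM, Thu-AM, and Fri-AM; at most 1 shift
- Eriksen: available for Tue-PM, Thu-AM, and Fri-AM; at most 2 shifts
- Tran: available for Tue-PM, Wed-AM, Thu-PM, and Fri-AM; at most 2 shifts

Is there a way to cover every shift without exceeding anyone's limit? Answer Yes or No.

No

Total capacity is 8 and 8 slots are needed, so capacity alone doesn't rule it out.
Shifts {Wed-AM, Thu-AM} need 4 worker-slots in total, but the agents available for any of those shifts (Ghosh, Eriksen, and Tran) can supply at most 3 among them. So no valid schedule exists.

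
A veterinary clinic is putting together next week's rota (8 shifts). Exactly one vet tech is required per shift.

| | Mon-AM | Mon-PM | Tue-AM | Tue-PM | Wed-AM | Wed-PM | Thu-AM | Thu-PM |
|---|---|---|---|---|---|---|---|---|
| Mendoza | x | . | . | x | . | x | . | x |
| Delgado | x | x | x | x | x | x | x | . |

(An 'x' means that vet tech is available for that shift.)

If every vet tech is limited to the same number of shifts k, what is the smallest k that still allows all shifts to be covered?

4

With 2 vet techs and 8 worker-slots to fill, someone must work at least ⌈8/2⌉ = 4 shifts, so k ≥ 4.
k = 4 works: Mon-AM→Mendoza, Mon-PM→Delgado, Tue-AM→Delgado, Tue-PM→Mendoza, Wed-AM→Delgado, Wed-PM→Mendoza, Thu-AM→Delgado, Thu-PM→Mendoza.
Loads: Mendoza 4, Delgado 4 — all ≤ 4.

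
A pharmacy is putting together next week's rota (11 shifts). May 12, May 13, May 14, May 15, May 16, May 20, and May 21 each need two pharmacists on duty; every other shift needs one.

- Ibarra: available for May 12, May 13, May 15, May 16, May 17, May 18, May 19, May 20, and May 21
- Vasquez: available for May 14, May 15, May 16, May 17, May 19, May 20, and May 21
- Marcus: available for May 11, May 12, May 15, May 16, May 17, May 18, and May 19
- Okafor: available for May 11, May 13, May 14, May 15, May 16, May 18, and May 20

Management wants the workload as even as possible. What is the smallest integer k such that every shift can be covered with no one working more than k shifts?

5

With 4 pharmacists and 18 worker-slots to fill, someone must work at least ⌈18/4⌉ = 5 shifts, so k ≥ 5.
k = 5 works: May 11→Marcus, May 12→Ibarra+Marcus, May 13→Ibarra+Okafor, May 14→Vasquez+Okafor, May 15→Vasquez+Marcus, May 16→Marcus+Okafor, May 17→Ibarra, May 18→Ibarra, May 19→Vasquez, May 20→Vasquez+Okafor, May 21→Ibarra+Vasquez.
Loads: Ibarra 5, Vasquez 5, Marcus 4, Okafor 4 — all ≤ 5.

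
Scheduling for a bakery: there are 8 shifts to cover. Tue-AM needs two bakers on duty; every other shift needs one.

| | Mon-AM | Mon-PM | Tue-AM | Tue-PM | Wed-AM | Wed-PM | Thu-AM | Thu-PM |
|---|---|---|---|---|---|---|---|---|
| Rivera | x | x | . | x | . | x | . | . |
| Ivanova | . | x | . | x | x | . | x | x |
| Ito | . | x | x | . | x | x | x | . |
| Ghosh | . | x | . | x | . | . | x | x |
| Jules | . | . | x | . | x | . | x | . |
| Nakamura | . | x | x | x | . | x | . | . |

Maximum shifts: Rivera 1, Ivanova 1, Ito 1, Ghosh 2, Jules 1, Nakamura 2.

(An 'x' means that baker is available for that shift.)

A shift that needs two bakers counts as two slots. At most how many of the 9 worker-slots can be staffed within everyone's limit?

8

Total capacity across all bakers is 1+1+1+2+1+2 = 8, and 9 slots are needed, so at most 8 can be filled.
An assignment achieving 8: Mon-AM→Rivera, Mon-PM→Nakamura, Tue-AM→Ito+Jules, Tue-PM→Ghosh, Wed-PM→Nakamura, Thu-AM→Ghosh, Thu-PM→Ivanova.
Loads: Rivera 1/1, Ivanova 1/1, Ito 1/1, Ghosh 2/2, Jules 1/1, Nakamura 2/2.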